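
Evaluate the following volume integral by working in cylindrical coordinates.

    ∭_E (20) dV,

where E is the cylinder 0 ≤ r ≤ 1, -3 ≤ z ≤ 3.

In cylindrical coordinates, x = r cos(θ), y = r sin(θ), z = z, and dV = r dr dθ dz.

The integrand becomes 20, so

    ∭_E (20) dV = ∫_{0}^{2π} ∫_{0}^{1} ∫_{-3}^{3} (20) · r dz dr dθ.

Inner (z): 120r.
Middle (r from 0 to 1): 60.
Outer (θ): 120π.

Therefore the triple integral equals 120π.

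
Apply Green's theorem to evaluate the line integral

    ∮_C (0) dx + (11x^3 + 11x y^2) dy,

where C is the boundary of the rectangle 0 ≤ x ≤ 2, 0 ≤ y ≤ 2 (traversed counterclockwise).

Green's theorem converts the closed line integral into a double integral over the enclosed region D:

    ∮_C P dx + Q dy = ∬_D (∂Q/∂x - ∂P/∂y) dA.

Here P = 0, Q = 11x^3 + 11x y^2, so

    ∂Q/∂x = 33x^2 + 11y^2,    ∂P/∂y = 0,
    ∂Q/∂x - ∂P/∂y = 33x^2 + 11y^2.

D is the region 0 ≤ x ≤ 2, 0 ≤ y ≤ 2. Evaluating the double integral:

    ∬_D (33x^2 + 11y^2) dA = ∫_0^{2} ∫_0^{2} (33x^2 + 11y^2) dy dx.

Inner (y from 0 to 2): 66x^2 + 88/3.
Outer (x from 0 to 2): 704/3.

Therefore ∮_C P dx + Q dy = 704/3.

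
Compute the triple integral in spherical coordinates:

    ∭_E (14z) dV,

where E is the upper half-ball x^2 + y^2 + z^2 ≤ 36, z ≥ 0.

In spherical coordinates, x = ρ sin(φ) cos(θ), y = ρ sin(φ) sin(θ), z = ρ cos(φ), and dV = ρ^2 sin(φ) dρ dφ dθ.

The integrand becomes 14ρ cos(φ), so

    ∭_E (14z) dV = ∫_{0}^{2π} ∫_{0}^{π/2} ∫_{0}^{6} (14ρ cos(φ)) · ρ^2 sin(φ) dρ dφ dθ.

Inner (ρ): 2268sin(2φ).
Middle (φ): 2268.
Outer (θ): 4536π.

Therefore the triple integral equals 4536π.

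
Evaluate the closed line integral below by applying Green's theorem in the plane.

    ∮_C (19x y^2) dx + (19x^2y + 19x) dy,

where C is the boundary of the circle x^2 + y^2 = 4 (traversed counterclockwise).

Green's theorem converts the closed line integral into a double integral over the enclosed region D:

    ∮_C P dx + Q dy = ∬_D (∂Q/∂x - ∂P/∂y) dA.

Here P = 19x y^2, Q = 19x^2y + 19x, so

    ∂Q/∂x = 38x y + 19,    ∂P/∂y = 38x y,
    ∂Q/∂x - ∂P/∂y = 19.

D is the region x^2 + y^2 ≤ 4. Evaluating the double integral:

In polar coordinates (x = r cos θ, y = r sin θ, dA = r dr dθ) the integrand becomes 19, so

    ∬_D (19) dA = ∫_0^{2π} ∫_0^{2} (19) · r dr dθ.

Inner (r from 0 to 2): 38.
Outer (θ from 0 to 2π): 76π.

Therefore ∮_C P dx + Q dy = 76π.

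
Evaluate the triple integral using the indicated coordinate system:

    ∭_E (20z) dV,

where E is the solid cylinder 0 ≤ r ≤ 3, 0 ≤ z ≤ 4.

In cylindrical coordinates, x = r cos(θ), y = r sin(θ), z = z, and dV = r dr dθ dz.

The integrand becomes 20z, so

    ∭_E (20z) dV = ∫_{0}^{2π} ∫_{0}^{3} ∫_{0}^{4} (20z) · r dz dr dθ.

Inner (z): 160r.
Middle (r from 0 to 3): 720.
Outer (θ): 1440π.

Therefore the triple integral equals 1440π.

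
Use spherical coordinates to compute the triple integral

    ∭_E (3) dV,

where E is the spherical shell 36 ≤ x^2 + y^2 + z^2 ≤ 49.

In spherical coordinates, x = ρ sin(φ) cos(θ), y = ρ sin(φ) sin(θ), z = ρ cos(φ), and dV = ρ^2 sin(φ) dρ dφ dθ.

The integrand becomes 3, so

    ∭_E (3) dV = ∫_{0}^{2π} ∫_{0}^{π} ∫_{6}^{7} (3) · ρ^2 sin(φ) dρ dφ dθ.

Inner (ρ): 127sin(φ).
Middle (φ): 254.
Outer (θ): 508π.

Therefore the triple integral equals 508π.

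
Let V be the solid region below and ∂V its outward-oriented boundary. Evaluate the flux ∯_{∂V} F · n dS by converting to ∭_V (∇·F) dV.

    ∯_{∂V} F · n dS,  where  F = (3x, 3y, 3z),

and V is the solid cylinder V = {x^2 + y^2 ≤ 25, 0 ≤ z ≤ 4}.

By the divergence theorem,

    ∯_{∂V} F · n dS = ∭_V (∇ · F) dV.

Compute the divergence:
    ∇ · F = ∂F_x/∂x + ∂F_y/∂y + ∂F_z/∂z = 3 + 3 + 3 = 9.

In cylindrical coordinates, x = r cos(θ), y = r sin(θ), z = z, dV = r dr dθ dz, with 0 ≤ r ≤ 5, 0 ≤ θ ≤ 2π, 0 ≤ z ≤ 4.

The integrand, after substitution and multiplying by the volume element, becomes (9) · r, so

    ∭_V (∇·F) dV = ∫_0^{2π} ∫_0^{5} ∫_0^{4} (9) · r dz dr dθ.

Inner (z from 0 to 4): 36r.
Middle (r from 0 to 5): 450.
Outer (θ from 0 to 2π): 900π.

Therefore ∯_{∂V} F · n dS = 900π.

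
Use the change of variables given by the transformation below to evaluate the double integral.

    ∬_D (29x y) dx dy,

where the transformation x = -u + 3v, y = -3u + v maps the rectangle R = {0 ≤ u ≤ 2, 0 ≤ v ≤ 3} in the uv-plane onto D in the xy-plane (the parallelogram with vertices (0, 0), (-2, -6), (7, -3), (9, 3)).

Compute the Jacobian determinant of (x, y) with respect to (u, v):

    ∂(x,y)/∂(u,v) = | -1  3 | = (-1)(1) - (3)(-3) = 8.
                   | -3  1 |

Its absolute value is |J| = 8 (the area scaling factor).

Substituting x = -u + 3v, y = -3u + v into the integrand,

    29x y → 87u^2 - 290u v + 87v^2,

so the integral becomes

    ∬_R (87u^2 - 290u v + 87v^2) · |J| du dv = ∫_0^2 ∫_0^3 (696u^2 - 2320u v + 696v^2) dv du.

Inner (v): 2088u^2 - 10440u + 6264.
Outer (u): -2784.

Therefore ∬_D (29x y) dx dy = -2784.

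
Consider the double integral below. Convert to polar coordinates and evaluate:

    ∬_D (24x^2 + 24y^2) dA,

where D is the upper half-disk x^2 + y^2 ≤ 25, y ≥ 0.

The region D is 0 ≤ r ≤ 5, 0 ≤ θ ≤ π in polar coordinates, where x = r cos(θ), y = r sin(θ), and dA = r dr dθ.

Under the substitution, the integrand becomes 24r^2, so

    ∬_D (24x^2 + 24y^2) dA = ∫_{0}^{π} ∫_{0}^{5} (24r^2) · r dr dθ.

Inner integral (in r): ∫_{0}^{5} (24r^2) · r dr = 3750.

Outer integral (in θ): ∫_{0}^{π} (3750) dθ = 3750π.

Therefore ∬_D (24x^2 + 24y^2) dA = 3750π.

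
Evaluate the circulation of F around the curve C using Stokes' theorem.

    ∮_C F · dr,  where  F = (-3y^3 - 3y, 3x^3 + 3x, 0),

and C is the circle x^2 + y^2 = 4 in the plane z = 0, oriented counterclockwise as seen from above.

Let S be the flat disk x^2 + y^2 ≤ 4 in the plane z = 0, with upward unit normal n̂ = ẑ. By Stokes' theorem,

    ∮_C F · dr = ∬_S (∇ × F) · n̂ dS = ∬_D (curl F)_z dA,

where D is the disk x^2 + y^2 ≤ 4.

Compute the curl of F = (-3y^3 - 3y, 3x^3 + 3x, 0):
    (∇ × F)_x = ∂F_z/∂y - ∂F_y/∂z = 0,
    (∇ × F)_y = ∂F_x/∂z - ∂F_z/∂x = 0,
    (∇ × F)_z = ∂F_y/∂x - ∂F_x/∂y = 9x^2 + 9y^2 + 6.

On z = 0, (curl F)_z = 9x^2 + 9y^2 + 6.

Convert to polar (x = r cos θ, y = r sin θ, dA = r dr dθ); the integrand becomes 9r^2 + 6, so

    ∬_D (curl F)_z dA = ∫_0^{2π} ∫_0^{2} (9r^2 + 6) · r dr dθ.

Inner (r from 0 to 2): 48.
Outer (θ from 0 to 2π): 96π.

Therefore ∮_C F · dr = 96π.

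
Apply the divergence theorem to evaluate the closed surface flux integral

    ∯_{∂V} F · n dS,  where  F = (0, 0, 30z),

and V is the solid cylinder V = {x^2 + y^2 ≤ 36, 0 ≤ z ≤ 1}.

By the divergence theorem,

    ∯_{∂V} F · n dS = ∭_V (∇ · F) dV.

Compute the divergence:
    ∇ · F = ∂F_x/∂x + ∂F_y/∂y + ∂F_z/∂z = 0 + 0 + 30 = 30.

In cylindrical coordinates, x = r cos(θ), y = r sin(θ), z = z, dV = r dr dθ dz, with 0 ≤ r ≤ 6, 0 ≤ θ ≤ 2π, 0 ≤ z ≤ 1.

The integrand, after substitution and multiplying by the volume element, becomes (30) · r, so

    ∭_V (∇·F) dV = ∫_0^{2π} ∫_0^{6} ∫_0^{1} (30) · r dz dr dθ.

Inner (z from 0 to 1): 30r.
Middle (r from 0 to 6): 540.
Outer (θ from 0 to 2π): 1080π.

Therefore ∯_{∂V} F · n dS = 1080π.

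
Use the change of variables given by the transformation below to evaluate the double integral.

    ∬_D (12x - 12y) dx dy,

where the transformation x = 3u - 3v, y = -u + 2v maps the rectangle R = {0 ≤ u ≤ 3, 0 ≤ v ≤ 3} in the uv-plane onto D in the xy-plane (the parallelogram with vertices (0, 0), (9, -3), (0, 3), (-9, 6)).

Compute the Jacobian determinant of (x, y) with respect to (u, v):

    ∂(x,y)/∂(u,v) = | 3  -3 | = (3)(2) - (-3)(-1) = 3.
                   | -1  2 |

Its absolute value is |J| = 3 (the area scaling factor).

Substituting x = 3u - 3v, y = -u + 2v into the integrand,

    12x - 12y → 48u - 60v,

so the integral becomes

    ∬_R (48u - 60v) · |J| du dv = ∫_0^3 ∫_0^3 (144u - 180v) dv du.

Inner (v): 432u - 810.
Outer (u): -486.

Therefore ∬_D (12x - 12y) dx dy = -486.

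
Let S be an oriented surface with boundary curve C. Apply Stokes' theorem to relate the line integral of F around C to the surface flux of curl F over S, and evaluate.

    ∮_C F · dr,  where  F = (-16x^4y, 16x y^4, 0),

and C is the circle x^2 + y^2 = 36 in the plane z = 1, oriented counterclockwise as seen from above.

Let S be the flat disk x^2 + y^2 ≤ 36 in the plane z = 1, with upward unit normal n̂ = ẑ. By Stokes' theorem,

    ∮_C F · dr = ∬_S (∇ × F) · n̂ dS = ∬_D (curl F)_z dA,

where D is the disk x^2 + y^2 ≤ 36.

Compute the curl of F = (-16x^4y, 16x y^4, 0):
    (∇ × F)_x = ∂F_z/∂y - ∂F_y/∂z = 0,
    (∇ × F)_y = ∂F_x/∂z - ∂F_z/∂x = 0,
    (∇ × F)_z = ∂F_y/∂x - ∂F_x/∂y = 16x^4 + 16y^4.

On z = 1, (curl F)_z = 16x^4 + 16y^4.

Convert to polar (x = r cos θ, y = r sin θ, dA = r dr dθ); the integrand becomes 16r^4(sin(θ)^4 + cos(θ)^4), so

    ∬_D (curl F)_z dA = ∫_0^{2π} ∫_0^{6} (16r^4(sin(θ)^4 + cos(θ)^4)) · r dr dθ.

Inner (r from 0 to 6): 124416sin(θ)^4 + 124416cos(θ)^4.
Outer (θ from 0 to 2π): 186624π.

Therefore ∮_C F · dr = 186624π.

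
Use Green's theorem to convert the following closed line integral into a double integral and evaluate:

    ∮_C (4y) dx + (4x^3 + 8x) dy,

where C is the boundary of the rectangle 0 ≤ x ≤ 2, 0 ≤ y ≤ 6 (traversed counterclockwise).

Green's theorem converts the closed line integral into a double integral over the enclosed region D:

    ∮_C P dx + Q dy = ∬_D (∂Q/∂x - ∂P/∂y) dA.

Here P = 4y, Q = 4x^3 + 8x, so

    ∂Q/∂x = 12x^2 + 8,    ∂P/∂y = 4,
    ∂Q/∂x - ∂P/∂y = 12x^2 + 4.

D is the region 0 ≤ x ≤ 2, 0 ≤ y ≤ 6. Evaluating the double integral:

    ∬_D (12x^2 + 4) dA = ∫_0^{2} ∫_0^{6} (12x^2 + 4) dy dx.

Inner (y from 0 to 6): 72x^2 + 24.
Outer (x from 0 to 2): 240.

Therefore ∮_C P dx + Q dy = 240.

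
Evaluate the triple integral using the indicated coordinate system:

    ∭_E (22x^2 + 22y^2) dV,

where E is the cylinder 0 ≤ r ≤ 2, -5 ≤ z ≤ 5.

In cylindrical coordinates, x = r cos(θ), y = r sin(θ), z = z, and dV = r dr dθ dz.

The integrand becomes 22r^2, so

    ∭_E (22x^2 + 22y^2) dV = ∫_{0}^{2π} ∫_{0}^{2} ∫_{-5}^{5} (22r^2) · r dz dr dθ.

Inner (z): 220r^3.
Middle (r from 0 to 2): 880.
Outer (θ): 1760π.

Therefore the triple integral equals 1760π.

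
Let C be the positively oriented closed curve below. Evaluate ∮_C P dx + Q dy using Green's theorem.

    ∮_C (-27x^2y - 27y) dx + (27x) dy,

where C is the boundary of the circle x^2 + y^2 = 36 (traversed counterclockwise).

Green's theorem converts the closed line integral into a double integral over the enclosed region D:

    ∮_C P dx + Q dy = ∬_D (∂Q/∂x - ∂P/∂y) dA.

Here P = -27x^2y - 27y, Q = 27x, so

    ∂Q/∂x = 27,    ∂P/∂y = -27x^2 - 27,
    ∂Q/∂x - ∂P/∂y = 27x^2 + 54.

D is the region x^2 + y^2 ≤ 36. Evaluating the double integral:

In polar coordinates (x = r cos θ, y = r sin θ, dA = r dr dθ) the integrand becomes 27r^2cos(θ)^2 + 54, so

    ∬_D (27x^2 + 54) dA = ∫_0^{2π} ∫_0^{6} (27r^2cos(θ)^2 + 54) · r dr dθ.

Inner (r from 0 to 6): 8748cos(θ)^2 + 972.
Outer (θ from 0 to 2π): 10692π.

Therefore ∮_C P dx + Q dy = 10692π.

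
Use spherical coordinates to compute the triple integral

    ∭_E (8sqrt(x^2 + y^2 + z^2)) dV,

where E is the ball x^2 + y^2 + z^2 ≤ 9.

In spherical coordinates, x = ρ sin(φ) cos(θ), y = ρ sin(φ) sin(θ), z = ρ cos(φ), and dV = ρ^2 sin(φ) dρ dφ dθ.

The integrand becomes 8ρ, so

    ∭_E (8sqrt(x^2 + y^2 + z^2)) dV = ∫_{0}^{2π} ∫_{0}^{π} ∫_{0}^{3} (8ρ) · ρ^2 sin(φ) dρ dφ dθ.

Inner (ρ): 162sin(φ).
Middle (φ): 324.
Outer (θ): 648π.

Therefore the triple integral equals 648π.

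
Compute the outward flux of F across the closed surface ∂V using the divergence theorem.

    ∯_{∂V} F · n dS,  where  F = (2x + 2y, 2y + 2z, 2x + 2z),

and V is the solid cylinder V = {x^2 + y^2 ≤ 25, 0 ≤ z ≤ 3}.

By the divergence theorem,

    ∯_{∂V} F · n dS = ∭_V (∇ · F) dV.

Compute the divergence:
    ∇ · F = ∂F_x/∂x + ∂F_y/∂y + ∂F_z/∂z = 2 + 2 + 2 = 6.

In cylindrical coordinates, x = r cos(θ), y = r sin(θ), z = z, dV = r dr dθ dz, with 0 ≤ r ≤ 5, 0 ≤ θ ≤ 2π, 0 ≤ z ≤ 3.

The integrand, after substitution and multiplying by the volume element, becomes (6) · r, so

    ∭_V (∇·F) dV = ∫_0^{2π} ∫_0^{5} ∫_0^{3} (6) · r dz dr dθ.

Inner (z from 0 to 3): 18r.
Middle (r from 0 to 5): 225.
Outer (θ from 0 to 2π): 450π.

Therefore ∯_{∂V} F · n dS = 450π.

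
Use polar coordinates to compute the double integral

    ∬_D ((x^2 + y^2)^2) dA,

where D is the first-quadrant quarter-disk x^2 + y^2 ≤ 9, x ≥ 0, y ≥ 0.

The region D is 0 ≤ r ≤ 3, 0 ≤ θ ≤ π/2 in polar coordinates, where x = r cos(θ), y = r sin(θ), and dA = r dr dθ.

Under the substitution, the integrand becomes r^4, so

    ∬_D ((x^2 + y^2)^2) dA = ∫_{0}^{π/2} ∫_{0}^{3} (r^4) · r dr dθ.

Inner integral (in r): ∫_{0}^{3} (r^4) · r dr = 243/2.

Outer integral (in θ): ∫_{0}^{π/2} (243/2) dθ = 243π/4.

Therefore ∬_D ((x^2 + y^2)^2) dA = 243π/4.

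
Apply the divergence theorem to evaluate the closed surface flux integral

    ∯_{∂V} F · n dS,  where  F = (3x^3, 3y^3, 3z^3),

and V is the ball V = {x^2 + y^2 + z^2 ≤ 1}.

By the divergence theorem,

    ∯_{∂V} F · n dS = ∭_V (∇ · F) dV.

Compute the divergence:
    ∇ · F = ∂F_x/∂x + ∂F_y/∂y + ∂F_z/∂z = 9x^2 + 9y^2 + 9z^2.

In spherical coordinates, x = ρ sin(φ) cos(θ), y = ρ sin(φ) sin(θ), z = ρ cos(φ), dV = ρ^2 sin(φ) dρ dφ dθ, with 0 ≤ ρ ≤ 1, 0 ≤ φ ≤ π, 0 ≤ θ ≤ 2π.

The integrand, after substitution and multiplying by the volume element, becomes (9ρ^2) · ρ^2 sin(φ), so

    ∭_V (∇·F) dV = ∫_0^{2π} ∫_0^{π} ∫_0^{1} (9ρ^2) · ρ^2 sin(φ) dρ dφ dθ.

Inner (ρ from 0 to 1): 9sin(φ)/5.
Middle (φ from 0 to π): 18/5.
Outer (θ from 0 to 2π): 36π/5.

Therefore ∯_{∂V} F · n dS = 36π/5.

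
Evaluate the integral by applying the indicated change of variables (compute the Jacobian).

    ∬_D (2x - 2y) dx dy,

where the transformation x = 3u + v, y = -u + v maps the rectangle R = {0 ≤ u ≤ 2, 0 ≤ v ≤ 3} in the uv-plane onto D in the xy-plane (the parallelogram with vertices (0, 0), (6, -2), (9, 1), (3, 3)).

Compute the Jacobian determinant of (x, y) with respect to (u, v):

    ∂(x,y)/∂(u,v) = | 3  1 | = (3)(1) - (1)(-1) = 4.
                   | -1  1 |

Its absolute value is |J| = 4 (the area scaling factor).

Substituting x = 3u + v, y = -u + v into the integrand,

    2x - 2y → 8u,

so the integral becomes

    ∬_R (8u) · |J| du dv = ∫_0^2 ∫_0^3 (32u) dv du.

Inner (v): 96u.
Outer (u): 192.

Therefore ∬_D (2x - 2y) dx dy = 192.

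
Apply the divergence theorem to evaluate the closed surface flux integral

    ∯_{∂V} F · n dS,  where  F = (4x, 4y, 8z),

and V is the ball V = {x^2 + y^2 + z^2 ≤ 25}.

By the divergence theorem,

    ∯_{∂V} F · n dS = ∭_V (∇ · F) dV.

Compute the divergence:
    ∇ · F = ∂F_x/∂x + ∂F_y/∂y + ∂F_z/∂z = 4 + 4 + 8 = 16.

In spherical coordinates, x = ρ sin(φ) cos(θ), y = ρ sin(φ) sin(θ), z = ρ cos(φ), dV = ρ^2 sin(φ) dρ dφ dθ, with 0 ≤ ρ ≤ 5, 0 ≤ φ ≤ π, 0 ≤ θ ≤ 2π.

The integrand, after substitution and multiplying by the volume element, becomes (16) · ρ^2 sin(φ), so

    ∭_V (∇·F) dV = ∫_0^{2π} ∫_0^{π} ∫_0^{5} (16) · ρ^2 sin(φ) dρ dφ dθ.

Inner (ρ from 0 to 5): 2000sin(φ)/3.
Middle (φ from 0 to π): 4000/3.
Outer (θ from 0 to 2π): 8000π/3.

Therefore ∯_{∂V} F · n dS = 8000π/3.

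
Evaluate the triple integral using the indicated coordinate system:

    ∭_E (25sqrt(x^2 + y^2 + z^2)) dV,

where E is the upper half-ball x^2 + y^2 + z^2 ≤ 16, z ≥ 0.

In spherical coordinates, x = ρ sin(φ) cos(θ), y = ρ sin(φ) sin(θ), z = ρ cos(φ), and dV = ρ^2 sin(φ) dρ dφ dθ.

The integrand becomes 25ρ, so

    ∭_E (25sqrt(x^2 + y^2 + z^2)) dV = ∫_{0}^{2π} ∫_{0}^{π/2} ∫_{0}^{4} (25ρ) · ρ^2 sin(φ) dρ dφ dθ.

Inner (ρ): 1600sin(φ).
Middle (φ): 1600.
Outer (θ): 3200π.

Therefore the triple integral equals 3200π.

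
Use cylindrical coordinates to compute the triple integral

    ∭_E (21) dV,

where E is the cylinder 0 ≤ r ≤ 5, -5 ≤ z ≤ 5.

In cylindrical coordinates, x = r cos(θ), y = r sin(θ), z = z, and dV = r dr dθ dz.

The integrand becomes 21, so

    ∭_E (21) dV = ∫_{0}^{2π} ∫_{0}^{5} ∫_{-5}^{5} (21) · r dz dr dθ.

Inner (z): 210r.
Middle (r from 0 to 5): 2625.
Outer (θ): 5250π.

Therefore the triple integral equals 5250π.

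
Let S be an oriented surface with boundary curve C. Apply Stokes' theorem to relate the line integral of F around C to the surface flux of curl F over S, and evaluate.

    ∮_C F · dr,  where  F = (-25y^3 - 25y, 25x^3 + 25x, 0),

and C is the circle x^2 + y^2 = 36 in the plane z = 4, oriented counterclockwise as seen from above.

Let S be the flat disk x^2 + y^2 ≤ 36 in the plane z = 4, with upward unit normal n̂ = ẑ. By Stokes' theorem,

    ∮_C F · dr = ∬_S (∇ × F) · n̂ dS = ∬_D (curl F)_z dA,

where D is the disk x^2 + y^2 ≤ 36.

Compute the curl of F = (-25y^3 - 25y, 25x^3 + 25x, 0):
    (∇ × F)_x = ∂F_z/∂y - ∂F_y/∂z = 0,
    (∇ × F)_y = ∂F_x/∂z - ∂F_z/∂x = 0,
    (∇ × F)_z = ∂F_y/∂x - ∂F_x/∂y = 75x^2 + 75y^2 + 50.

On z = 4, (curl F)_z = 75x^2 + 75y^2 + 50.

Convert to polar (x = r cos θ, y = r sin θ, dA = r dr dθ); the integrand becomes 75r^2 + 50, so

    ∬_D (curl F)_z dA = ∫_0^{2π} ∫_0^{6} (75r^2 + 50) · r dr dθ.

Inner (r from 0 to 6): 25200.
Outer (θ from 0 to 2π): 50400π.

Therefore ∮_C F · dr = 50400π.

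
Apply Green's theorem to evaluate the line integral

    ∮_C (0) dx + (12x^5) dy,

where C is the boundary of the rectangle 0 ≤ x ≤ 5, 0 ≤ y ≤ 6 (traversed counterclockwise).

Green's theorem converts the closed line integral into a double integral over the enclosed region D:

    ∮_C P dx + Q dy = ∬_D (∂Q/∂x - ∂P/∂y) dA.

Here P = 0, Q = 12x^5, so

    ∂Q/∂x = 60x^4,    ∂P/∂y = 0,
    ∂Q/∂x - ∂P/∂y = 60x^4.

D is the region 0 ≤ x ≤ 5, 0 ≤ y ≤ 6. Evaluating the double integral:

    ∬_D (60x^4) dA = ∫_0^{5} ∫_0^{6} (60x^4) dy dx.

Inner (y from 0 to 6): 360x^4.
Outer (x from 0 to 5): 225000.

Therefore ∮_C P dx + Q dy = 225000.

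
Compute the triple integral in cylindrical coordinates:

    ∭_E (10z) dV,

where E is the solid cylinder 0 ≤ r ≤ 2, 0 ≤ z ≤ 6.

In cylindrical coordinates, x = r cos(θ), y = r sin(θ), z = z, and dV = r dr dθ dz.

The integrand becomes 10z, so

    ∭_E (10z) dV = ∫_{0}^{2π} ∫_{0}^{2} ∫_{0}^{6} (10z) · r dz dr dθ.

Inner (z): 180r.
Middle (r from 0 to 2): 360.
Outer (θ): 720π.

Therefore the triple integral equals 720π.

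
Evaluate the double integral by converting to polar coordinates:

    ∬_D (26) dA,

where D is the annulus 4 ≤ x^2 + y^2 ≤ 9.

The region D is 2 ≤ r ≤ 3, 0 ≤ θ ≤ 2π in polar coordinates, where x = r cos(θ), y = r sin(θ), and dA = r dr dθ.

Under the substitution, the integrand becomes 26, so

    ∬_D (26) dA = ∫_{0}^{2π} ∫_{2}^{3} (26) · r dr dθ.

Inner integral (in r): ∫_{2}^{3} (26) · r dr = 65.

Outer integral (in θ): ∫_{0}^{2π} (65) dθ = 130π.

Therefore ∬_D (26) dA = 130π.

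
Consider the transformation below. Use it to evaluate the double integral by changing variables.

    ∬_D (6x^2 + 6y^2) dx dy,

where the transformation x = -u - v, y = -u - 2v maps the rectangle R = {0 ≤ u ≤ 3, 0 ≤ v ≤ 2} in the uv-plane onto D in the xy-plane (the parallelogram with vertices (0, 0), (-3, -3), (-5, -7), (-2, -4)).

Compute the Jacobian determinant of (x, y) with respect to (u, v):

    ∂(x,y)/∂(u,v) = | -1  -1 | = (-1)(-2) - (-1)(-1) = 1.
                   | -1  -2 |

Its absolute value is |J| = 1 (the area scaling factor).

Substituting x = -u - v, y = -u - 2v into the integrand,

    6x^2 + 6y^2 → 12u^2 + 36u v + 30v^2,

so the integral becomes

    ∬_R (12u^2 + 36u v + 30v^2) · |J| du dv = ∫_0^3 ∫_0^2 (12u^2 + 36u v + 30v^2) dv du.

Inner (v): 24u^2 + 72u + 80.
Outer (u): 780.

Therefore ∬_D (6x^2 + 6y^2) dx dy = 780.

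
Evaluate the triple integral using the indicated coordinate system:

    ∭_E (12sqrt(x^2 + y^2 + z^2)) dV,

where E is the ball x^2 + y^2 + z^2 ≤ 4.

In spherical coordinates, x = ρ sin(φ) cos(θ), y = ρ sin(φ) sin(θ), z = ρ cos(φ), and dV = ρ^2 sin(φ) dρ dφ dθ.

The integrand becomes 12ρ, so

    ∭_E (12sqrt(x^2 + y^2 + z^2)) dV = ∫_{0}^{2π} ∫_{0}^{π} ∫_{0}^{2} (12ρ) · ρ^2 sin(φ) dρ dφ dθ.

Inner (ρ): 48sin(φ).
Middle (φ): 96.
Outer (θ): 192π.

Therefore the triple integral equals 192π.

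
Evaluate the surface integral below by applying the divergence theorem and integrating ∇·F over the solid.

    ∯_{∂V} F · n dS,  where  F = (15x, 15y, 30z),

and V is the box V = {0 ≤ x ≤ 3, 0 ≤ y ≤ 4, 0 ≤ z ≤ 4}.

By the divergence theorem,

    ∯_{∂V} F · n dS = ∭_V (∇ · F) dV.

Compute the divergence:
    ∇ · F = ∂F_x/∂x + ∂F_y/∂y + ∂F_z/∂z = 15 + 15 + 30 = 60.

V is a rectangular box, so dV = dx dy dz with 0 ≤ x ≤ 3, 0 ≤ y ≤ 4, 0 ≤ z ≤ 4.

Integrate (60) over V as an iterated integral:

    ∭_V (∇·F) dV = ∫_0^{3} ∫_0^{4} ∫_0^{4} (60) dz dy dx.

Inner (z from 0 to 4): 240.
Middle (y from 0 to 4): 960.
Outer (x from 0 to 3): 2880.

Therefore ∯_{∂V} F · n dS = 2880.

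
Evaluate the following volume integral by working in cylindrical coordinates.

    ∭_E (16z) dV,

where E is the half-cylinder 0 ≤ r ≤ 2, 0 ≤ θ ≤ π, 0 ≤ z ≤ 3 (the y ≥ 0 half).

In cylindrical coordinates, x = r cos(θ), y = r sin(θ), z = z, and dV = r dr dθ dz.

The integrand becomes 16z, so

    ∭_E (16z) dV = ∫_{0}^{π} ∫_{0}^{2} ∫_{0}^{3} (16z) · r dz dr dθ.

Inner (z): 72r.
Middle (r from 0 to 2): 144.
Outer (θ): 144π.

Therefore the triple integral equals 144π.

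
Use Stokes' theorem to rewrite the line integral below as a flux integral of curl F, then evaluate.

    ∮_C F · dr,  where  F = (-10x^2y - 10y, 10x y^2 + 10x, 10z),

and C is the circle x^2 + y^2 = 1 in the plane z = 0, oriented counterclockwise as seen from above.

Let S be the flat disk x^2 + y^2 ≤ 1 in the plane z = 0, with upward unit normal n̂ = ẑ. By Stokes' theorem,

    ∮_C F · dr = ∬_S (∇ × F) · n̂ dS = ∬_D (curl F)_z dA,

where D is the disk x^2 + y^2 ≤ 1.

Compute the curl of F = (-10x^2y - 10y, 10x y^2 + 10x, 10z):
    (∇ × F)_x = ∂F_z/∂y - ∂F_y/∂z = 0,
    (∇ × F)_y = ∂F_x/∂z - ∂F_z/∂x = 0,
    (∇ × F)_z = ∂F_y/∂x - ∂F_x/∂y = 10x^2 + 10y^2 + 20.

On z = 0, (curl F)_z = 10x^2 + 10y^2 + 20.

Convert to polar (x = r cos θ, y = r sin θ, dA = r dr dθ); the integrand becomes 10r^2 + 20, so

    ∬_D (curl F)_z dA = ∫_0^{2π} ∫_0^{1} (10r^2 + 20) · r dr dθ.

Inner (r from 0 to 1): 25/2.
Outer (θ from 0 to 2π): 25π.

Therefore ∮_C F · dr = 25π.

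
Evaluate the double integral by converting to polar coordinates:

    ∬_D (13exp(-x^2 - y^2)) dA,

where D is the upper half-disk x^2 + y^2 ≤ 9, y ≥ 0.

The region D is 0 ≤ r ≤ 3, 0 ≤ θ ≤ π in polar coordinates, where x = r cos(θ), y = r sin(θ), and dA = r dr dθ.

Under the substitution, the integrand becomes 13exp(-r^2), so

    ∬_D (13exp(-x^2 - y^2)) dA = ∫_{0}^{π} ∫_{0}^{3} (13exp(-r^2)) · r dr dθ.

Inner integral (in r): ∫_{0}^{3} (13exp(-r^2)) · r dr = 13/2 - 13exp(-9)/2.

Outer integral (in θ): ∫_{0}^{π} (13/2 - 13exp(-9)/2) dθ = -13π (1 - exp(9))exp(-9)/2.

Therefore ∬_D (13exp(-x^2 - y^2)) dA = -13π (1 - exp(9))exp(-9)/2.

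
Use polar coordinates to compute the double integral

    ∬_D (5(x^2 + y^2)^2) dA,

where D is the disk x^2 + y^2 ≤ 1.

The region D is 0 ≤ r ≤ 1, 0 ≤ θ ≤ 2π in polar coordinates, where x = r cos(θ), y = r sin(θ), and dA = r dr dθ.

Under the substitution, the integrand becomes 5r^4, so

    ∬_D (5(x^2 + y^2)^2) dA = ∫_{0}^{2π} ∫_{0}^{1} (5r^4) · r dr dθ.

Inner integral (in r): ∫_{0}^{1} (5r^4) · r dr = 5/6.

Outer integral (in θ): ∫_{0}^{2π} (5/6) dθ = 5π/3.

Therefore ∬_D (5(x^2 + y^2)^2) dA = 5π/3.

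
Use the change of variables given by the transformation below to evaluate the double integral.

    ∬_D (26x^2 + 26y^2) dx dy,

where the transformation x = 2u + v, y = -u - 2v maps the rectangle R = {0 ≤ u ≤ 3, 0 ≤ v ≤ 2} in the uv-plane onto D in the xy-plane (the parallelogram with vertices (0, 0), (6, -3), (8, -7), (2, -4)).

Compute the Jacobian determinant of (x, y) with respect to (u, v):

    ∂(x,y)/∂(u,v) = | 2  1 | = (2)(-2) - (1)(-1) = -3.
                   | -1  -2 |

Its absolute value is |J| = 3 (the area scaling factor).

Substituting x = 2u + v, y = -u - 2v into the integrand,

    26x^2 + 26y^2 → 130u^2 + 208u v + 130v^2,

so the integral becomes

    ∬_R (130u^2 + 208u v + 130v^2) · |J| du dv = ∫_0^3 ∫_0^2 (390u^2 + 624u v + 390v^2) dv du.

Inner (v): 780u^2 + 1248u + 1040.
Outer (u): 15756.

Therefore ∬_D (26x^2 + 26y^2) dx dy = 15756.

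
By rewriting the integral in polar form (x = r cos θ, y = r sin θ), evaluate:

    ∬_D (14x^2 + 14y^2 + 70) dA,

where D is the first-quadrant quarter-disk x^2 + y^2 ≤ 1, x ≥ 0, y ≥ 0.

The region D is 0 ≤ r ≤ 1, 0 ≤ θ ≤ π/2 in polar coordinates, where x = r cos(θ), y = r sin(θ), and dA = r dr dθ.

Under the substitution, the integrand becomes 14r^2 + 70, so

    ∬_D (14x^2 + 14y^2 + 70) dA = ∫_{0}^{π/2} ∫_{0}^{1} (14r^2 + 70) · r dr dθ.

Inner integral (in r): ∫_{0}^{1} (14r^2 + 70) · r dr = 77/2.

Outer integral (in θ): ∫_{0}^{π/2} (77/2) dθ = 77π/4.

Therefore ∬_D (14x^2 + 14y^2 + 70) dA = 77π/4.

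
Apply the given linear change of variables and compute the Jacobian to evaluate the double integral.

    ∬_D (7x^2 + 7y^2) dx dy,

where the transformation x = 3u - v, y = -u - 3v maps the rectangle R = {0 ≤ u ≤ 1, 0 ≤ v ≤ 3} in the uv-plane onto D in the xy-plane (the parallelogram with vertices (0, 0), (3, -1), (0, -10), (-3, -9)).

Compute the Jacobian determinant of (x, y) with respect to (u, v):

    ∂(x,y)/∂(u,v) = | 3  -1 | = (3)(-3) - (-1)(-1) = -10.
                   | -1  -3 |

Its absolute value is |J| = 10 (the area scaling factor).

Substituting x = 3u - v, y = -u - 3v into the integrand,

    7x^2 + 7y^2 → 70u^2 + 70v^2,

so the integral becomes

    ∬_R (70u^2 + 70v^2) · |J| du dv = ∫_0^1 ∫_0^3 (700u^2 + 700v^2) dv du.

Inner (v): 2100u^2 + 6300.
Outer (u): 7000.

Therefore ∬_D (7x^2 + 7y^2) dx dy = 7000.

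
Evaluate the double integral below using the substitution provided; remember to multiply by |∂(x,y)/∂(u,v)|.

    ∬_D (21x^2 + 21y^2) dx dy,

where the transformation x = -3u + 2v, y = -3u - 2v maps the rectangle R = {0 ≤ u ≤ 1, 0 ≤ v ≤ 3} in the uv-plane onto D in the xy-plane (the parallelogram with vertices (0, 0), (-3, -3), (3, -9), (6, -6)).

Compute the Jacobian determinant of (x, y) with respect to (u, v):

    ∂(x,y)/∂(u,v) = | -3  2 | = (-3)(-2) - (2)(-3) = 12.
                   | -3  -2 |

Its absolute value is |J| = 12 (the area scaling factor).

Substituting x = -3u + 2v, y = -3u - 2v into the integrand,

    21x^2 + 21y^2 → 378u^2 + 168v^2,

so the integral becomes

    ∬_R (378u^2 + 168v^2) · |J| du dv = ∫_0^1 ∫_0^3 (4536u^2 + 2016v^2) dv du.

Inner (v): 13608u^2 + 18144.
Outer (u): 22680.

Therefore ∬_D (21x^2 + 21y^2) dx dy = 22680.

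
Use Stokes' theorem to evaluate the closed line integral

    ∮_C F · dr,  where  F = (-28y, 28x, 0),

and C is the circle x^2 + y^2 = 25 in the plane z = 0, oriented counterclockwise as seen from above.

Let S be the flat disk x^2 + y^2 ≤ 25 in the plane z = 0, with upward unit normal n̂ = ẑ. By Stokes' theorem,

    ∮_C F · dr = ∬_S (∇ × F) · n̂ dS = ∬_D (curl F)_z dA,

where D is the disk x^2 + y^2 ≤ 25.

Compute the curl of F = (-28y, 28x, 0):
    (∇ × F)_x = ∂F_z/∂y - ∂F_y/∂z = 0,
    (∇ × F)_y = ∂F_x/∂z - ∂F_z/∂x = 0,
    (∇ × F)_z = ∂F_y/∂x - ∂F_x/∂y = 56.

On z = 0, (curl F)_z = 56.

Convert to polar (x = r cos θ, y = r sin θ, dA = r dr dθ); the integrand becomes 56, so

    ∬_D (curl F)_z dA = ∫_0^{2π} ∫_0^{5} (56) · r dr dθ.

Inner (r from 0 to 5): 700.
Outer (θ from 0 to 2π): 1400π.

Therefore ∮_C F · dr = 1400π.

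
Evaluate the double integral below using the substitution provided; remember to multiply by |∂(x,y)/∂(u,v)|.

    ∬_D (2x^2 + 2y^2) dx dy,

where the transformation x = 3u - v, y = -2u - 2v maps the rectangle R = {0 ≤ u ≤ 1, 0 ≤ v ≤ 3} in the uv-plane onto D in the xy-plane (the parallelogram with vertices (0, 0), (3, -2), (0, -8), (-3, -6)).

Compute the Jacobian determinant of (x, y) with respect to (u, v):

    ∂(x,y)/∂(u,v) = | 3  -1 | = (3)(-2) - (-1)(-2) = -8.
                   | -2  -2 |

Its absolute value is |J| = 8 (the area scaling factor).

Substituting x = 3u - v, y = -2u - 2v into the integrand,

    2x^2 + 2y^2 → 26u^2 + 4u v + 10v^2,

so the integral becomes

    ∬_R (26u^2 + 4u v + 10v^2) · |J| du dv = ∫_0^1 ∫_0^3 (208u^2 + 32u v + 80v^2) dv du.

Inner (v): 624u^2 + 144u + 720.
Outer (u): 1000.

Therefore ∬_D (2x^2 + 2y^2) dx dy = 1000.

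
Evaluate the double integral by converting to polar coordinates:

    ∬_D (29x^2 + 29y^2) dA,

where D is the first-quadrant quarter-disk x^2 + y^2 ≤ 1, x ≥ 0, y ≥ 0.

The region D is 0 ≤ r ≤ 1, 0 ≤ θ ≤ π/2 in polar coordinates, where x = r cos(θ), y = r sin(θ), and dA = r dr dθ.

Under the substitution, the integrand becomes 29r^2, so

    ∬_D (29x^2 + 29y^2) dA = ∫_{0}^{π/2} ∫_{0}^{1} (29r^2) · r dr dθ.

Inner integral (in r): ∫_{0}^{1} (29r^2) · r dr = 29/4.

Outer integral (in θ): ∫_{0}^{π/2} (29/4) dθ = 29π/8.

Therefore ∬_D (29x^2 + 29y^2) dA = 29π/8.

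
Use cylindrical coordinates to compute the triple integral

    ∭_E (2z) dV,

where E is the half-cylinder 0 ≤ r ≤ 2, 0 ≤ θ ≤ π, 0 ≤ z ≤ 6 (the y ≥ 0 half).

In cylindrical coordinates, x = r cos(θ), y = r sin(θ), z = z, and dV = r dr dθ dz.

The integrand becomes 2z, so

    ∭_E (2z) dV = ∫_{0}^{π} ∫_{0}^{2} ∫_{0}^{6} (2z) · r dz dr dθ.

Inner (z): 36r.
Middle (r from 0 to 2): 72.
Outer (θ): 72π.

Therefore the triple integral equals 72π.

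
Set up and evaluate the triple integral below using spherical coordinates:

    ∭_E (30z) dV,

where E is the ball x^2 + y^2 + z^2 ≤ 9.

In spherical coordinates, x = ρ sin(φ) cos(θ), y = ρ sin(φ) sin(θ), z = ρ cos(φ), and dV = ρ^2 sin(φ) dρ dφ dθ.

The integrand becomes 30ρ cos(φ), so

    ∭_E (30z) dV = ∫_{0}^{2π} ∫_{0}^{π} ∫_{0}^{3} (30ρ cos(φ)) · ρ^2 sin(φ) dρ dφ dθ.

Inner (ρ): 1215sin(2φ)/4.
Middle (φ): 0.
Outer (θ): 0.

Therefore the triple integral equals 0.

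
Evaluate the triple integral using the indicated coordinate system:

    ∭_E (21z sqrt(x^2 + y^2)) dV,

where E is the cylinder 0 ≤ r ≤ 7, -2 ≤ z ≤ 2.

In cylindrical coordinates, x = r cos(θ), y = r sin(θ), z = z, and dV = r dr dθ dz.

The integrand becomes 21r z, so

    ∭_E (21z sqrt(x^2 + y^2)) dV = ∫_{0}^{2π} ∫_{0}^{7} ∫_{-2}^{2} (21r z) · r dz dr dθ.

Inner (z): 0.
Middle (r from 0 to 7): 0.
Outer (θ): 0.

Therefore the triple integral equals 0.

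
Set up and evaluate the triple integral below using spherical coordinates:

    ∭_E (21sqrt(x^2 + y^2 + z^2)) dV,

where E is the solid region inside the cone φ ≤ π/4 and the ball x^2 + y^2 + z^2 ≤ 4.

In spherical coordinates, x = ρ sin(φ) cos(θ), y = ρ sin(φ) sin(θ), z = ρ cos(φ), and dV = ρ^2 sin(φ) dρ dφ dθ.

The integrand becomes 21ρ, so

    ∭_E (21sqrt(x^2 + y^2 + z^2)) dV = ∫_{0}^{2π} ∫_{0}^{π/4} ∫_{0}^{2} (21ρ) · ρ^2 sin(φ) dρ dφ dθ.

Inner (ρ): 84sin(φ).
Middle (φ): 84 - 42sqrt(2).
Outer (θ): 84π (2 - sqrt(2)).

Therefore the triple integral equals 84π (2 - sqrt(2)).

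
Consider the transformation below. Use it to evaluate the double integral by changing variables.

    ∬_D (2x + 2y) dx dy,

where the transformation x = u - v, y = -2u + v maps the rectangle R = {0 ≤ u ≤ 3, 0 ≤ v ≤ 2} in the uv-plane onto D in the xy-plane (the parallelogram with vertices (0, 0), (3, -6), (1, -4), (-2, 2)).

Compute the Jacobian determinant of (x, y) with respect to (u, v):

    ∂(x,y)/∂(u,v) = | 1  -1 | = (1)(1) - (-1)(-2) = -1.
                   | -2  1 |

Its absolute value is |J| = 1 (the area scaling factor).

Substituting x = u - v, y = -2u + v into the integrand,

    2x + 2y → -2u,

so the integral becomes

    ∬_R (-2u) · |J| du dv = ∫_0^3 ∫_0^2 (-2u) dv du.

Inner (v): -4u.
Outer (u): -18.

Therefore ∬_D (2x + 2y) dx dy = -18.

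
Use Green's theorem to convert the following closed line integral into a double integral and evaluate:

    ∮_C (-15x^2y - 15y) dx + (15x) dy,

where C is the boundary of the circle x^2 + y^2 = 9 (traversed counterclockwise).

Green's theorem converts the closed line integral into a double integral over the enclosed region D:

    ∮_C P dx + Q dy = ∬_D (∂Q/∂x - ∂P/∂y) dA.

Here P = -15x^2y - 15y, Q = 15x, so

    ∂Q/∂x = 15,    ∂P/∂y = -15x^2 - 15,
    ∂Q/∂x - ∂P/∂y = 15x^2 + 30.

D is the region x^2 + y^2 ≤ 9. Evaluating the double integral:

In polar coordinates (x = r cos θ, y = r sin θ, dA = r dr dθ) the integrand becomes 15r^2cos(θ)^2 + 30, so

    ∬_D (15x^2 + 30) dA = ∫_0^{2π} ∫_0^{3} (15r^2cos(θ)^2 + 30) · r dr dθ.

Inner (r from 0 to 3): 1215cos(θ)^2/4 + 135.
Outer (θ from 0 to 2π): 2295π/4.

Therefore ∮_C P dx + Q dy = 2295π/4.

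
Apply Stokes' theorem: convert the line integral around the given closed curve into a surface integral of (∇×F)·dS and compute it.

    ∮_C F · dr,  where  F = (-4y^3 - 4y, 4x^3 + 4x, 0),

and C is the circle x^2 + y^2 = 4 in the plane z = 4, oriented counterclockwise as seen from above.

Let S be the flat disk x^2 + y^2 ≤ 4 in the plane z = 4, with upward unit normal n̂ = ẑ. By Stokes' theorem,

    ∮_C F · dr = ∬_S (∇ × F) · n̂ dS = ∬_D (curl F)_z dA,

where D is the disk x^2 + y^2 ≤ 4.

Compute the curl of F = (-4y^3 - 4y, 4x^3 + 4x, 0):
    (∇ × F)_x = ∂F_z/∂y - ∂F_y/∂z = 0,
    (∇ × F)_y = ∂F_x/∂z - ∂F_z/∂x = 0,
    (∇ × F)_z = ∂F_y/∂x - ∂F_x/∂y = 12x^2 + 12y^2 + 8.

On z = 4, (curl F)_z = 12x^2 + 12y^2 + 8.

Convert to polar (x = r cos θ, y = r sin θ, dA = r dr dθ); the integrand becomes 12r^2 + 8, so

    ∬_D (curl F)_z dA = ∫_0^{2π} ∫_0^{2} (12r^2 + 8) · r dr dθ.

Inner (r from 0 to 2): 64.
Outer (θ from 0 to 2π): 128π.

Therefore ∮_C F · dr = 128π.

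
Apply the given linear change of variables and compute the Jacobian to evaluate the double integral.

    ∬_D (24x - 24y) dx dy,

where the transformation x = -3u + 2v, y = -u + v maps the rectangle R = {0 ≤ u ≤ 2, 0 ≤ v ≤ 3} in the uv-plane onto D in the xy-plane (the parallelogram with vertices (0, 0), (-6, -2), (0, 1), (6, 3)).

Compute the Jacobian determinant of (x, y) with respect to (u, v):

    ∂(x,y)/∂(u,v) = | -3  2 | = (-3)(1) - (2)(-1) = -1.
                   | -1  1 |

Its absolute value is |J| = 1 (the area scaling factor).

Substituting x = -3u + 2v, y = -u + v into the integrand,

    24x - 24y → -48u + 24v,

so the integral becomes

    ∬_R (-48u + 24v) · |J| du dv = ∫_0^2 ∫_0^3 (-48u + 24v) dv du.

Inner (v): 108 - 144u.
Outer (u): -72.

Therefore ∬_D (24x - 24y) dx dy = -72.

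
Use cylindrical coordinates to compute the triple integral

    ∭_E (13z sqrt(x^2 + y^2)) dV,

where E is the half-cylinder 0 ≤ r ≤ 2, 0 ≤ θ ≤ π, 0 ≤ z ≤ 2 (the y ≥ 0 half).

In cylindrical coordinates, x = r cos(θ), y = r sin(θ), z = z, and dV = r dr dθ dz.

The integrand becomes 13r z, so

    ∭_E (13z sqrt(x^2 + y^2)) dV = ∫_{0}^{π} ∫_{0}^{2} ∫_{0}^{2} (13r z) · r dz dr dθ.

Inner (z): 26r^2.
Middle (r from 0 to 2): 208/3.
Outer (θ): 208π/3.

Therefore the triple integral equals 208π/3.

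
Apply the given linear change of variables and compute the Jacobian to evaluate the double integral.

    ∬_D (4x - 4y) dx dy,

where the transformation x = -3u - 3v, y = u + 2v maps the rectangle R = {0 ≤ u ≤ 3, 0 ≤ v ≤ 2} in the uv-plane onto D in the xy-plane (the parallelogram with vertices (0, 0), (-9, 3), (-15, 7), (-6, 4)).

Compute the Jacobian determinant of (x, y) with respect to (u, v):

    ∂(x,y)/∂(u,v) = | -3  -3 | = (-3)(2) - (-3)(1) = -3.
                   | 1  2 |

Its absolute value is |J| = 3 (the area scaling factor).

Substituting x = -3u - 3v, y = u + 2v into the integrand,

    4x - 4y → -16u - 20v,

so the integral becomes

    ∬_R (-16u - 20v) · |J| du dv = ∫_0^3 ∫_0^2 (-48u - 60v) dv du.

Inner (v): -96u - 120.
Outer (u): -792.

Therefore ∬_D (4x - 4y) dx dy = -792.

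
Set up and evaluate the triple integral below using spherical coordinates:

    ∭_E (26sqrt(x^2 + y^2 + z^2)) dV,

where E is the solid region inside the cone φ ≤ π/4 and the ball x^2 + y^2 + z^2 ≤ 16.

In spherical coordinates, x = ρ sin(φ) cos(θ), y = ρ sin(φ) sin(θ), z = ρ cos(φ), and dV = ρ^2 sin(φ) dρ dφ dθ.

The integrand becomes 26ρ, so

    ∭_E (26sqrt(x^2 + y^2 + z^2)) dV = ∫_{0}^{2π} ∫_{0}^{π/4} ∫_{0}^{4} (26ρ) · ρ^2 sin(φ) dρ dφ dθ.

Inner (ρ): 1664sin(φ).
Middle (φ): 1664 - 832sqrt(2).
Outer (θ): 1664π (2 - sqrt(2)).

Therefore the triple integral equals 1664π (2 - sqrt(2)).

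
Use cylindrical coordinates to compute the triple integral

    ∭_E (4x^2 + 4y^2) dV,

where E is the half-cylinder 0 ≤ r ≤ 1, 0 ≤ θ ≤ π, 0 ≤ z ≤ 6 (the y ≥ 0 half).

In cylindrical coordinates, x = r cos(θ), y = r sin(θ), z = z, and dV = r dr dθ dz.

The integrand becomes 4r^2, so

    ∭_E (4x^2 + 4y^2) dV = ∫_{0}^{π} ∫_{0}^{1} ∫_{0}^{6} (4r^2) · r dz dr dθ.

Inner (z): 24r^3.
Middle (r from 0 to 1): 6.
Outer (θ): 6π.

Therefore the triple integral equals 6π.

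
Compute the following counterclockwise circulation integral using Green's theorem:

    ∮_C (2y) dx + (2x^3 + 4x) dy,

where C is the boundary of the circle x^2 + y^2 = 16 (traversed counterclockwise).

Green's theorem converts the closed line integral into a double integral over the enclosed region D:

    ∮_C P dx + Q dy = ∬_D (∂Q/∂x - ∂P/∂y) dA.

Here P = 2y, Q = 2x^3 + 4x, so

    ∂Q/∂x = 6x^2 + 4,    ∂P/∂y = 2,
    ∂Q/∂x - ∂P/∂y = 6x^2 + 2.

D is the region x^2 + y^2 ≤ 16. Evaluating the double integral:

In polar coordinates (x = r cos θ, y = r sin θ, dA = r dr dθ) the integrand becomes 6r^2cos(θ)^2 + 2, so

    ∬_D (6x^2 + 2) dA = ∫_0^{2π} ∫_0^{4} (6r^2cos(θ)^2 + 2) · r dr dθ.

Inner (r from 0 to 4): 384cos(θ)^2 + 16.
Outer (θ from 0 to 2π): 416π.

Therefore ∮_C P dx + Q dy = 416π.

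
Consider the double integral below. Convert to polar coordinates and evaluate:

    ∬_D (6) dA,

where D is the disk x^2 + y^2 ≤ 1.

The region D is 0 ≤ r ≤ 1, 0 ≤ θ ≤ 2π in polar coordinates, where x = r cos(θ), y = r sin(θ), and dA = r dr dθ.

Under the substitution, the integrand becomes 6, so

    ∬_D (6) dA = ∫_{0}^{2π} ∫_{0}^{1} (6) · r dr dθ.

Inner integral (in r): ∫_{0}^{1} (6) · r dr = 3.

Outer integral (in θ): ∫_{0}^{2π} (3) dθ = 6π.

Therefore ∬_D (6) dA = 6π.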